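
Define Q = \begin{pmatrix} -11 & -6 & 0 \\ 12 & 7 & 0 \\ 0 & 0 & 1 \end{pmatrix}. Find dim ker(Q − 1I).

2

Q − 1I = [[-12, -6, 0], [12, 6, 0], [0, 0, 0]].
This matrix has rank 1, so its null space has dimension 3 − 1 = 2.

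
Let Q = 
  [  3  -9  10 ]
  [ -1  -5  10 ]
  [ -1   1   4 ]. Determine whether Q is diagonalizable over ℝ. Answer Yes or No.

No

Characteristic polynomial: p(μ) = μ^3 - 2μ^2 - 32μ + 96 = (μ - 4)^2(μ + 6).
μ = 4 has algebraic multiplicity 2; rank(Q − 4I) = 2, so geometric multiplicity = 1.
Geometric multiplicity < algebraic multiplicity, so Q is not diagonalizable.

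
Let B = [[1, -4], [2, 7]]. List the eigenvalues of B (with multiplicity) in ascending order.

3, 5

Characteristic polynomial: p(μ) = μ^2 - 8μ + 15 = (μ - 5)(μ - 3).
Roots (with multiplicity): 3, 5.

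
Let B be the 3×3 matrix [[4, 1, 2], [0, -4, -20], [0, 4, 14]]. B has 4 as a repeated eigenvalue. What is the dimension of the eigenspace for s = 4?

B − 4I = [[0, 1, 2], [0, -8, -20], [0, 4, 10]].
This matrix has rank 2, so its null space has dimension 3 − 2 = 1.

1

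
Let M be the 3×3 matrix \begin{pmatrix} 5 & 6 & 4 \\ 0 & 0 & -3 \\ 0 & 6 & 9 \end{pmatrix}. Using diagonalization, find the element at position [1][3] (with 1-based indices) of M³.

280

Characteristic polynomial: r^3 - 14r^2 + 63r - 90 = (r - 6)(r - 5)(r - 3), so the eigenvalues are 3, 5, 6.
r=5: eigenvector (1, 0, 0).
r=3: eigenvector (1, -1, 1).
r=6: eigenvector (2, -1, 2).
P = [[1, 1, 2], [0, -1, -1], [0, 1, 2]], D = diag(5, 3, 6), P⁻¹ = [[1, 0, -1], [0, -2, -1], [0, 1, 1]].
M³ = P·diag(125, 27, 216)·P⁻¹ = [[125, 378, 280], [0, -162, -189], [0, 378, 405]].
The requested entry is 280.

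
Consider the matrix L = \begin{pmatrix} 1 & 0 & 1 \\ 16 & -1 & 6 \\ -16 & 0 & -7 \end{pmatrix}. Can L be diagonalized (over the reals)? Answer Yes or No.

Characteristic polynomial: p(r) = r^3 + 7r^2 + 15r + 9 = (r + 1)(r + 3)^2.
r = -3 has algebraic multiplicity 2; rank(L + 3I) = 2, so geometric multiplicity = 1.
Geometric multiplicity < algebraic multiplicity, so L is not diagonalizable.

No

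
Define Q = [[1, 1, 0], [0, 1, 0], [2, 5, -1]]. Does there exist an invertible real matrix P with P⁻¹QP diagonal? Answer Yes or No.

Characteristic polynomial: p(μ) = μ^3 - μ^2 - μ + 1 = (μ - 1)^2(μ + 1).
μ = 1 has algebraic multiplicity 2; rank(Q − 1I) = 2, so geometric multiplicity = 1.
Geometric multiplicity < algebraic multiplicity, so Q is not diagonalizable.

No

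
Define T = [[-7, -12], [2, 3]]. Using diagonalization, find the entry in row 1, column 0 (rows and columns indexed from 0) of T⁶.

-728

Characteristic polynomial: μ^2 + 4μ + 3 = (μ + 1)(μ + 3), so the eigenvalues are -3, -1.
μ=-1: eigenvector (-2, 1).
μ=-3: eigenvector (-3, 1).
P = [[-2, -3], [1, 1]], D = diag(-1, -3), P⁻¹ = [[1, 3], [-1, -2]].
T⁶ = P·diag(1, 729)·P⁻¹ = [[2185, 4368], [-728, -1455]].
The requested entry is -728.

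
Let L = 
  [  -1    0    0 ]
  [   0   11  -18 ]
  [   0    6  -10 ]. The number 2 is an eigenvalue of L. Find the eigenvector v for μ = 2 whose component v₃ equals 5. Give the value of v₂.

10

L − 2I = [[-3, 0, 0], [0, 9, -18], [0, 6, -12]].
Solving (L − 2I)v = 0 gives the eigenspace spanned by (0, 10, 5).
With v₃ = 5, v = (0, 10, 5), so v₂ = 10.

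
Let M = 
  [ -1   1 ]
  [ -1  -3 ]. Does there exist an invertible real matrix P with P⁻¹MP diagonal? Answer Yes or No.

No

Characteristic polynomial: p(λ) = λ^2 + 4λ + 4 = (λ + 2)^2.
λ = -2 has algebraic multiplicity 2; rank(M + 2I) = 1, so geometric multiplicity = 1.
Geometric multiplicity < algebraic multiplicity, so M is not diagonalizable.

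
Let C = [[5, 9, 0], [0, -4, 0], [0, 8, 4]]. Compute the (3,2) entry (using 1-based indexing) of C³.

128

Characteristic polynomial: t^3 - 5t^2 - 16t + 80 = (t - 5)(t - 4)(t + 4), so the eigenvalues are -4, 4, 5.
t=5: eigenvector (1, 0, 0).
t=-4: eigenvector (-1, 1, -1).
t=4: eigenvector (0, 0, 1).
P = [[1, -1, 0], [0, 1, 0], [0, -1, 1]], D = diag(5, -4, 4), P⁻¹ = [[1, 1, 0], [0, 1, 0], [0, 1, 1]].
C³ = P·diag(125, -64, 64)·P⁻¹ = [[125, 189, 0], [0, -64, 0], [0, 128, 64]].
The requested entry is 128.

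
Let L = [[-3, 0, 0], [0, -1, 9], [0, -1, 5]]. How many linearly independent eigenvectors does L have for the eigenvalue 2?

1

L − 2I = [[-5, 0, 0], [0, -3, 9], [0, -1, 3]].
This matrix has rank 2, so its null space has dimension 3 − 2 = 1.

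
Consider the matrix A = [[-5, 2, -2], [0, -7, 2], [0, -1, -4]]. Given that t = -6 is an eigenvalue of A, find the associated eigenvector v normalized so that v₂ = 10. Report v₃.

A + 6I = [[1, 2, -2], [0, -1, 2], [0, -1, 2]].
Solving (A + 6I)v = 0 gives the eigenspace spanned by (-10, 10, 5).
With v₂ = 10, v = (-10, 10, 5), so v₃ = 5.

5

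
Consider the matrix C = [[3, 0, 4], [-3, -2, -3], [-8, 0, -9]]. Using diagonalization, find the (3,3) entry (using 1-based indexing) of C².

Characteristic polynomial: r^3 + 8r^2 + 17r + 10 = (r + 1)(r + 2)(r + 5), so the eigenvalues are -5, -2, -1.
r=-1: eigenvector (1, 0, -1).
r=-2: eigenvector (0, 1, 0).
r=-5: eigenvector (-1, 1, 2).
P = [[1, 0, -1], [0, 1, 1], [-1, 0, 2]], D = diag(-1, -2, -5), P⁻¹ = [[2, 0, 1], [-1, 1, -1], [1, 0, 1]].
C² = P·diag(1, 4, 25)·P⁻¹ = [[-23, 0, -24], [21, 4, 21], [48, 0, 49]].
The requested entry is 49.

49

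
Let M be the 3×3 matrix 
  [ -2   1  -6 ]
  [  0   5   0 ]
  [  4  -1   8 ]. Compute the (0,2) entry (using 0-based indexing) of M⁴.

-720

Characteristic polynomial: r^3 - 11r^2 + 38r - 40 = (r - 5)(r - 4)(r - 2), so the eigenvalues are 2, 4, 5.
r=2: eigenvector (3, 0, -2).
r=5: eigenvector (1, 1, -1).
r=4: eigenvector (-1, 0, 1).
P = [[3, 1, -1], [0, 1, 0], [-2, -1, 1]], D = diag(2, 5, 4), P⁻¹ = [[1, 0, 1], [0, 1, 0], [2, 1, 3]].
M⁴ = P·diag(16, 625, 256)·P⁻¹ = [[-464, 369, -720], [0, 625, 0], [480, -369, 736]].
The requested entry is -720.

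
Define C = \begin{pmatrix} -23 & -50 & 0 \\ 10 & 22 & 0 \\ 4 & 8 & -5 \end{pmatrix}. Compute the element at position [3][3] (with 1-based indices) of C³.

-125

Characteristic polynomial: t^3 + 6t^2 - t - 30 = (t - 2)(t + 3)(t + 5), so the eigenvalues are -5, -3, 2.
t=-3: eigenvector (5, -2, 2).
t=2: eigenvector (-2, 1, 0).
t=-5: eigenvector (0, 0, 1).
P = [[5, -2, 0], [-2, 1, 0], [2, 0, 1]], D = diag(-3, 2, -5), P⁻¹ = [[1, 2, 0], [2, 5, 0], [-2, -4, 1]].
C³ = P·diag(-27, 8, -125)·P⁻¹ = [[-167, -350, 0], [70, 148, 0], [196, 392, -125]].
The requested entry is -125.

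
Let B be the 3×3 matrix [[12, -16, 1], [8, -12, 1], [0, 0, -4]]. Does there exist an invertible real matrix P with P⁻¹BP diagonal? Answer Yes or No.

No

Characteristic polynomial: p(t) = t^3 + 4t^2 - 16t - 64 = (t - 4)(t + 4)^2.
t = -4 has algebraic multiplicity 2; rank(B + 4I) = 2, so geometric multiplicity = 1.
Geometric multiplicity < algebraic multiplicity, so B is not diagonalizable.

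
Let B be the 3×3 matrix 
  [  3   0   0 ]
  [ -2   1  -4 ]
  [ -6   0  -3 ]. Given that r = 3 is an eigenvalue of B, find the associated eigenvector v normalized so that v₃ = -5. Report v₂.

5

B − 3I = [[0, 0, 0], [-2, -2, -4], [-6, 0, -6]].
Solving (B − 3I)v = 0 gives the eigenspace spanned by (5, 5, -5).
With v₃ = -5, v = (5, 5, -5), so v₂ = 5.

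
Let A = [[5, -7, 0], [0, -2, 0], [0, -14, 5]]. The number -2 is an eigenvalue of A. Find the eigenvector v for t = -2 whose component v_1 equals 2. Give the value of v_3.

4

A + 2I = [[7, -7, 0], [0, 0, 0], [0, -14, 7]].
Solving (A + 2I)v = 0 gives the eigenspace spanned by (2, 2, 4).
With v_1 = 2, v = (2, 2, 4), so v_3 = 4.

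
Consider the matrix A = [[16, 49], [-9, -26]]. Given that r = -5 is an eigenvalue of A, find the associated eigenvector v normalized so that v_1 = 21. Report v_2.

-9

A + 5I = [[21, 49], [-9, -21]].
Solving (A + 5I)v = 0 gives the eigenspace spanned by (21, -9).
With v_1 = 21, v = (21, -9), so v_2 = -9.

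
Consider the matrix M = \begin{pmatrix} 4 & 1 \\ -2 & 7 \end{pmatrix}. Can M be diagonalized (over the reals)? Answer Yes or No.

Characteristic polynomial: p(t) = t^2 - 11t + 30 = (t - 6)(t - 5).
All 2 eigenvalues are distinct, so M is diagonalizable.

Yes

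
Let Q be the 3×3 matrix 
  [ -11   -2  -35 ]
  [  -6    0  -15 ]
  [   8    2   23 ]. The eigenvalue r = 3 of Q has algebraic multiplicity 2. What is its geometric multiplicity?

Q − 3I = [[-14, -2, -35], [-6, -3, -15], [8, 2, 20]].
This matrix has rank 2, so its null space has dimension 3 − 2 = 1.

1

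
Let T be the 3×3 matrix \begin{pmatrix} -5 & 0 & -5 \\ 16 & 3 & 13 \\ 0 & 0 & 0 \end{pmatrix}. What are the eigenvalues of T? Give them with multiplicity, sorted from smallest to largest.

-5, 0, 3

Characteristic polynomial: p(λ) = λ^3 + 2λ^2 - 15λ = λ(λ - 3)(λ + 5).
Roots (with multiplicity): -5, 0, 3.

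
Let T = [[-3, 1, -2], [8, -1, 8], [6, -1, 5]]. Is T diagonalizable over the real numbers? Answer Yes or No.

No

Characteristic polynomial: p(λ) = λ^3 - λ^2 - 5λ - 3 = (λ - 3)(λ + 1)^2.
λ = -1 has algebraic multiplicity 2; rank(T + 1I) = 2, so geometric multiplicity = 1.
Geometric multiplicity < algebraic multiplicity, so T is not diagonalizable.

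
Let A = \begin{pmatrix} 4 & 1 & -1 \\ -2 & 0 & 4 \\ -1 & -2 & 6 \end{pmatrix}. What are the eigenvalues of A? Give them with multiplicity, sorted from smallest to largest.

Characteristic polynomial: p(t) = t^3 - 10t^2 + 33t - 36 = (t - 4)(t - 3)^2.
Roots (with multiplicity): 3, 3, 4.

3, 3, 4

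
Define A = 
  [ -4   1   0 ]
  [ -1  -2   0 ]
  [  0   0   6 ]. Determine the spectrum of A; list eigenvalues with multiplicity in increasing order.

-3, -3, 6

Characteristic polynomial: p(μ) = μ^3 - 27μ - 54 = (μ - 6)(μ + 3)^2.
Roots (with multiplicity): -3, -3, 6.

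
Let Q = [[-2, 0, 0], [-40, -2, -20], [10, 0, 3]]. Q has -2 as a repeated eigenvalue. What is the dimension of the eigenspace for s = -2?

Q + 2I = [[0, 0, 0], [-40, 0, -20], [10, 0, 5]].
This matrix has rank 1, so its null space has dimension 3 − 1 = 2.

2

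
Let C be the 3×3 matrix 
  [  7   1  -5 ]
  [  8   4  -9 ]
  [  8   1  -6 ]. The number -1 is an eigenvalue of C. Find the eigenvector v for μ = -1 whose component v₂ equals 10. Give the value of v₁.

C + 1I = [[8, 1, -5], [8, 5, -9], [8, 1, -5]].
Solving (C + 1I)v = 0 gives the eigenspace spanned by (5, 10, 10).
With v₂ = 10, v = (5, 10, 10), so v₁ = 5.

5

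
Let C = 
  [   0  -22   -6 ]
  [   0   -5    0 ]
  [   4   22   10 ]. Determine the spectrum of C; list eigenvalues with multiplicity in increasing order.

-5, 4, 6

Characteristic polynomial: p(λ) = λ^3 - 5λ^2 - 26λ + 120 = (λ - 6)(λ - 4)(λ + 5).
Roots (with multiplicity): -5, 4, 6.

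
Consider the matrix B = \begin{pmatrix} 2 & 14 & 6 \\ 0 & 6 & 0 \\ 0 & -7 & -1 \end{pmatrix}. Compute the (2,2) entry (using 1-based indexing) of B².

36

Characteristic polynomial: μ^3 - 7μ^2 + 4μ + 12 = (μ - 6)(μ - 2)(μ + 1), so the eigenvalues are -1, 2, 6.
μ=2: eigenvector (1, 0, 0).
μ=-1: eigenvector (-2, 0, 1).
μ=6: eigenvector (2, 1, -1).
P = [[1, -2, 2], [0, 0, 1], [0, 1, -1]], D = diag(2, -1, 6), P⁻¹ = [[1, 0, 2], [0, 1, 1], [0, 1, 0]].
B² = P·diag(4, 1, 36)·P⁻¹ = [[4, 70, 6], [0, 36, 0], [0, -35, 1]].
The requested entry is 36.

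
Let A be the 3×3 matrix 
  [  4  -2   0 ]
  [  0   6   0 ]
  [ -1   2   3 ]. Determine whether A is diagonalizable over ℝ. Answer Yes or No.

Characteristic polynomial: p(t) = t^3 - 13t^2 + 54t - 72 = (t - 6)(t - 4)(t - 3).
All 3 eigenvalues are distinct, so A is diagonalizable.

Yes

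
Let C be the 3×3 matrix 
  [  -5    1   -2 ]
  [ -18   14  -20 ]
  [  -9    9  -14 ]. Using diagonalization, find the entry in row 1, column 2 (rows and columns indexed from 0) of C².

Characteristic polynomial: t^3 + 5t^2 - 16t - 80 = (t - 4)(t + 4)(t + 5), so the eigenvalues are -5, -4, 4.
t=4: eigenvector (0, -2, -1).
t=-4: eigenvector (1, 1, 0).
t=-5: eigenvector (1, 2, 1).
P = [[0, 1, 1], [-2, 1, 2], [-1, 0, 1]], D = diag(4, -4, -5), P⁻¹ = [[1, -1, 1], [0, 1, -2], [1, -1, 2]].
C² = P·diag(16, 16, 25)·P⁻¹ = [[25, -9, 18], [18, -2, 36], [9, -9, 34]].
The requested entry is 36.

36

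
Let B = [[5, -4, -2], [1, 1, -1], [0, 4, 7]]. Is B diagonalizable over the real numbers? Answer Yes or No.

Characteristic polynomial: p(t) = t^3 - 13t^2 + 55t - 75 = (t - 5)^2(t - 3).
t = 5 has algebraic multiplicity 2; rank(B − 5I) = 2, so geometric multiplicity = 1.
Geometric multiplicity < algebraic multiplicity, so B is not diagonalizable.

No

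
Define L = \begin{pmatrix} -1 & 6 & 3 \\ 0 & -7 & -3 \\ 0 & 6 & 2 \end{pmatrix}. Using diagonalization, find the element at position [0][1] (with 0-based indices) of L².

Characteristic polynomial: μ^3 + 6μ^2 + 9μ + 4 = (μ + 1)^2(μ + 4), so the eigenvalues are -4, -1, -1.
μ=-4: eigenvector (1, -1, 1).
μ=-1: eigenvector (1, 0, 0).
μ=-1: eigenvector (0, -1, 2).
P = [[1, 1, 0], [-1, 0, -1], [1, 0, 2]], D = diag(-4, -1, -1), P⁻¹ = [[0, -2, -1], [1, 2, 1], [0, 1, 1]].
L² = P·diag(16, 1, 1)·P⁻¹ = [[1, -30, -15], [0, 31, 15], [0, -30, -14]].
The requested entry is -30.

-30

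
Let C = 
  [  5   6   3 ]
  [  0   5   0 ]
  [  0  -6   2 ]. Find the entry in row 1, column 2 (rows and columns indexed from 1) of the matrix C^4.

1218

Characteristic polynomial: λ^3 - 12λ^2 + 45λ - 50 = (λ - 5)^2(λ - 2), so the eigenvalues are 2, 5, 5.
λ=5: eigenvector (1, 0, 0).
λ=5: eigenvector (4, 1, -2).
λ=2: eigenvector (-1, 0, 1).
P = [[1, 4, -1], [0, 1, 0], [0, -2, 1]], D = diag(5, 5, 2), P⁻¹ = [[1, -2, 1], [0, 1, 0], [0, 2, 1]].
C⁴ = P·diag(625, 625, 16)·P⁻¹ = [[625, 1218, 609], [0, 625, 0], [0, -1218, 16]].
The requested entry is 1218.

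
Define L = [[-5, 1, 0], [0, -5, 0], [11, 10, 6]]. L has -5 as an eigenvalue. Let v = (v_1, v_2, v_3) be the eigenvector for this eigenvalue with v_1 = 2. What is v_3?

-2

L + 5I = [[0, 1, 0], [0, 0, 0], [11, 10, 11]].
Solving (L + 5I)v = 0 gives the eigenspace spanned by (2, 0, -2).
With v_1 = 2, v = (2, 0, -2), so v_3 = -2.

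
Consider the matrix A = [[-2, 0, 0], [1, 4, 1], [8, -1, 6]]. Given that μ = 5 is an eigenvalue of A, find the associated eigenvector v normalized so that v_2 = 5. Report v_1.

A − 5I = [[-7, 0, 0], [1, -1, 1], [8, -1, 1]].
Solving (A − 5I)v = 0 gives the eigenspace spanned by (0, 5, 5).
With v_2 = 5, v = (0, 5, 5), so v_1 = 0.

0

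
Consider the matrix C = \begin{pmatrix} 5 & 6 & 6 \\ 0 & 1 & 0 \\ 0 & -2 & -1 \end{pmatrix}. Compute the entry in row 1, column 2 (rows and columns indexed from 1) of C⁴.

624

Characteristic polynomial: t^3 - 5t^2 - t + 5 = (t - 5)(t - 1)(t + 1), so the eigenvalues are -1, 1, 5.
t=-1: eigenvector (1, 0, -1).
t=1: eigenvector (0, 1, -1).
t=5: eigenvector (1, 0, 0).
P = [[1, 0, 1], [0, 1, 0], [-1, -1, 0]], D = diag(-1, 1, 5), P⁻¹ = [[0, -1, -1], [0, 1, 0], [1, 1, 1]].
C⁴ = P·diag(1, 1, 625)·P⁻¹ = [[625, 624, 624], [0, 1, 0], [0, 0, 1]].
The requested entry is 624.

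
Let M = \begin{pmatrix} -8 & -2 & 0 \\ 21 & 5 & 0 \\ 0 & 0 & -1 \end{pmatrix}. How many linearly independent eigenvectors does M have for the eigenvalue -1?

M + 1I = [[-7, -2, 0], [21, 6, 0], [0, 0, 0]].
This matrix has rank 1, so its null space has dimension 3 − 1 = 2.

2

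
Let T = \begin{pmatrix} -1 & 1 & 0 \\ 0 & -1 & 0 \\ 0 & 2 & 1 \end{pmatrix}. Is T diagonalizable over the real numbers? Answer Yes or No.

Characteristic polynomial: p(λ) = λ^3 + λ^2 - λ - 1 = (λ - 1)(λ + 1)^2.
λ = -1 has algebraic multiplicity 2; rank(T + 1I) = 2, so geometric multiplicity = 1.
Geometric multiplicity < algebraic multiplicity, so T is not diagonalizable.

No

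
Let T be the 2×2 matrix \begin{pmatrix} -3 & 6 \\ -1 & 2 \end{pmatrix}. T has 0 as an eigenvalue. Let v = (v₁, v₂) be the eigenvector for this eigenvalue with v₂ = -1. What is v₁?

T = [[-3, 6], [-1, 2]].
Solving (T)v = 0 gives the eigenspace spanned by (-2, -1).
With v₂ = -1, v = (-2, -1), so v₁ = -2.

-2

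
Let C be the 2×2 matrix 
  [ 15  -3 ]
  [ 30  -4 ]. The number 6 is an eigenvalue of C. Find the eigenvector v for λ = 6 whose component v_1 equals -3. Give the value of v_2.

C − 6I = [[9, -3], [30, -10]].
Solving (C − 6I)v = 0 gives the eigenspace spanned by (-3, -9).
With v_1 = -3, v = (-3, -9), so v_2 = -9.

-9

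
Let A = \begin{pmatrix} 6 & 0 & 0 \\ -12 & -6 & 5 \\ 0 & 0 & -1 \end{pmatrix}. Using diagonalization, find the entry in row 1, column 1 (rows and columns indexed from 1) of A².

36

Characteristic polynomial: s^3 + s^2 - 36s - 36 = (s - 6)(s + 1)(s + 6), so the eigenvalues are -6, -1, 6.
s=6: eigenvector (1, -1, 0).
s=-6: eigenvector (0, 1, 0).
s=-1: eigenvector (0, 1, 1).
P = [[1, 0, 0], [-1, 1, 1], [0, 0, 1]], D = diag(6, -6, -1), P⁻¹ = [[1, 0, 0], [1, 1, -1], [0, 0, 1]].
A² = P·diag(36, 36, 1)·P⁻¹ = [[36, 0, 0], [0, 36, -35], [0, 0, 1]].
The requested entry is 36.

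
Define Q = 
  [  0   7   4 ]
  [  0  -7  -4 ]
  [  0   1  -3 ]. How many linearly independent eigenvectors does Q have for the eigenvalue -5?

1

Q + 5I = [[5, 7, 4], [0, -2, -4], [0, 1, 2]].
This matrix has rank 2, so its null space has dimension 3 − 2 = 1.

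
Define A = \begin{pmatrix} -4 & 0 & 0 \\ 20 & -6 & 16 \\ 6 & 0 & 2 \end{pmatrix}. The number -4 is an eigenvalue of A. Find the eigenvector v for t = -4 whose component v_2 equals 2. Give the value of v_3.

A + 4I = [[0, 0, 0], [20, -2, 16], [6, 0, 6]].
Solving (A + 4I)v = 0 gives the eigenspace spanned by (1, 2, -1).
With v_2 = 2, v = (1, 2, -1), so v_3 = -1.

-1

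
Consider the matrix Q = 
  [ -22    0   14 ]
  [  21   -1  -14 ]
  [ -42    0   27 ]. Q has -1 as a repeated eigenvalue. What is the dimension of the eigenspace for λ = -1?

2

Q + 1I = [[-21, 0, 14], [21, 0, -14], [-42, 0, 28]].
This matrix has rank 1, so its null space has dimension 3 − 1 = 2.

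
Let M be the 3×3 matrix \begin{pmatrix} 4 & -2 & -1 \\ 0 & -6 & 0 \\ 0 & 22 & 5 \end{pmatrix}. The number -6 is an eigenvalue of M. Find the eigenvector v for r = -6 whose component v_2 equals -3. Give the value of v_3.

M + 6I = [[10, -2, -1], [0, 0, 0], [0, 22, 11]].
Solving (M + 6I)v = 0 gives the eigenspace spanned by (0, -3, 6).
With v_2 = -3, v = (0, -3, 6), so v_3 = 6.

6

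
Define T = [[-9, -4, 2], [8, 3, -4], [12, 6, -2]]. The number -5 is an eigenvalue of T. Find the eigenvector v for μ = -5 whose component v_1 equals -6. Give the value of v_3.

T + 5I = [[-4, -4, 2], [8, 8, -4], [12, 6, 3]].
Solving (T + 5I)v = 0 gives the eigenspace spanned by (-6, 9, 6).
With v_1 = -6, v = (-6, 9, 6), so v_3 = 6.

6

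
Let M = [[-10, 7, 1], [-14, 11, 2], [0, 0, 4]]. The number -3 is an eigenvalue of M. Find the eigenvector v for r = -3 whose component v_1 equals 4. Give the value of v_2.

M + 3I = [[-7, 7, 1], [-14, 14, 2], [0, 0, 7]].
Solving (M + 3I)v = 0 gives the eigenspace spanned by (4, 4, 0).
With v_1 = 4, v = (4, 4, 0), so v_2 = 4.

4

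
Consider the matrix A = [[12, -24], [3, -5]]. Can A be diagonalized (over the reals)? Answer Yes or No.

Yes

Characteristic polynomial: p(s) = s^2 - 7s + 12 = (s - 4)(s - 3).
All 2 eigenvalues are distinct, so A is diagonalizable.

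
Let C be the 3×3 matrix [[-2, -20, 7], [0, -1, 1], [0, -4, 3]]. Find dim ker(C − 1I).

C − 1I = [[-3, -20, 7], [0, -2, 1], [0, -4, 2]].
This matrix has rank 2, so its null space has dimension 3 − 2 = 1.

1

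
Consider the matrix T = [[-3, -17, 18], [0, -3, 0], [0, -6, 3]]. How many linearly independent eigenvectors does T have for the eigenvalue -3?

1

T + 3I = [[0, -17, 18], [0, 0, 0], [0, -6, 6]].
This matrix has rank 2, so its null space has dimension 3 − 2 = 1.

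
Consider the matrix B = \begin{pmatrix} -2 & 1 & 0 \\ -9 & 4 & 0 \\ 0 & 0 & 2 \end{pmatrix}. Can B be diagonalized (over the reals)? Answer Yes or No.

Characteristic polynomial: p(s) = s^3 - 4s^2 + 5s - 2 = (s - 2)(s - 1)^2.
s = 1 has algebraic multiplicity 2; rank(B − 1I) = 2, so geometric multiplicity = 1.
Geometric multiplicity < algebraic multiplicity, so B is not diagonalizable.

No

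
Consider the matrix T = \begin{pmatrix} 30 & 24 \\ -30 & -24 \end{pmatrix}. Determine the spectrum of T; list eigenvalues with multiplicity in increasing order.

0, 6

Characteristic polynomial: p(r) = r^2 - 6r = r(r - 6).
Roots (with multiplicity): 0, 6.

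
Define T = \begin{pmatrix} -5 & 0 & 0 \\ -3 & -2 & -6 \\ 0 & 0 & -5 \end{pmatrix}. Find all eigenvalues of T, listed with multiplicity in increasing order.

Characteristic polynomial: p(r) = r^3 + 12r^2 + 45r + 50 = (r + 2)(r + 5)^2.
Roots (with multiplicity): -5, -5, -2.

-5, -5, -2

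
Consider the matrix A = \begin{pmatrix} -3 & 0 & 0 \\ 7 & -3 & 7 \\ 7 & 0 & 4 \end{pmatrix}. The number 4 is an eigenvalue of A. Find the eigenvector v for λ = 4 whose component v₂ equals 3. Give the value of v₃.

A − 4I = [[-7, 0, 0], [7, -7, 7], [7, 0, 0]].
Solving (A − 4I)v = 0 gives the eigenspace spanned by (0, 3, 3).
With v₂ = 3, v = (0, 3, 3), so v₃ = 3.

3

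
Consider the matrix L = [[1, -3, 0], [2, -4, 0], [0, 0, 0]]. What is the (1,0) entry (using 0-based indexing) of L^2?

Characteristic polynomial: μ^3 + 3μ^2 + 2μ = μ(μ + 1)(μ + 2), so the eigenvalues are -2, -1, 0.
μ=-1: eigenvector (-3, -2, 0).
μ=-2: eigenvector (-1, -1, 0).
μ=0: eigenvector (0, 0, 1).
P = [[-3, -1, 0], [-2, -1, 0], [0, 0, 1]], D = diag(-1, -2, 0), P⁻¹ = [[-1, 1, 0], [2, -3, 0], [0, 0, 1]].
L² = P·diag(1, 4, 0)·P⁻¹ = [[-5, 9, 0], [-6, 10, 0], [0, 0, 0]].
The requested entry is -6.

-6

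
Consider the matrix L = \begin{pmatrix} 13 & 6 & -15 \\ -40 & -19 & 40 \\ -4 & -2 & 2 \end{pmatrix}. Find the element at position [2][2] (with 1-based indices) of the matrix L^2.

Characteristic polynomial: λ^3 + 4λ^2 + λ - 6 = (λ - 1)(λ + 2)(λ + 3), so the eigenvalues are -3, -2, 1.
λ=1: eigenvector (-1, 2, 0).
λ=-3: eigenvector (0, 5, 2).
λ=-2: eigenvector (1, 0, 1).
P = [[-1, 0, 1], [2, 5, 0], [0, 2, 1]], D = diag(1, -3, -2), P⁻¹ = [[-5, -2, 5], [2, 1, -2], [-4, -2, 5]].
L² = P·diag(1, 9, 4)·P⁻¹ = [[-11, -6, 15], [80, 41, -80], [20, 10, -16]].
The requested entry is 41.

41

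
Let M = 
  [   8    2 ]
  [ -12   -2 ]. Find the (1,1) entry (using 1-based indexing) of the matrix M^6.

12160

Characteristic polynomial: r^2 - 6r + 8 = (r - 4)(r - 2), so the eigenvalues are 2, 4.
r=2: eigenvector (-1, 3).
r=4: eigenvector (1, -2).
P = [[-1, 1], [3, -2]], D = diag(2, 4), P⁻¹ = [[2, 1], [3, 1]].
M⁶ = P·diag(64, 4096)·P⁻¹ = [[12160, 4032], [-24192, -8000]].
The requested entry is 12160.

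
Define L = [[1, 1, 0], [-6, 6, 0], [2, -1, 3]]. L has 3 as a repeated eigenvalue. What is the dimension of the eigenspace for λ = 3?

L − 3I = [[-2, 1, 0], [-6, 3, 0], [2, -1, 0]].
This matrix has rank 1, so its null space has dimension 3 − 1 = 2.

2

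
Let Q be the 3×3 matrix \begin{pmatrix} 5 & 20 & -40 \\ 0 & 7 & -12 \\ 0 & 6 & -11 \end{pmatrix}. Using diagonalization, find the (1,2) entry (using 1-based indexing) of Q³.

500

Characteristic polynomial: t^3 - t^2 - 25t + 25 = (t - 5)(t - 1)(t + 5), so the eigenvalues are -5, 1, 5.
t=5: eigenvector (1, 0, 0).
t=-5: eigenvector (-2, -1, -1).
t=1: eigenvector (0, 2, 1).
P = [[1, -2, 0], [0, -1, 2], [0, -1, 1]], D = diag(5, -5, 1), P⁻¹ = [[1, 2, -4], [0, 1, -2], [0, 1, -1]].
Q³ = P·diag(125, -125, 1)·P⁻¹ = [[125, 500, -1000], [0, 127, -252], [0, 126, -251]].
The requested entry is 500.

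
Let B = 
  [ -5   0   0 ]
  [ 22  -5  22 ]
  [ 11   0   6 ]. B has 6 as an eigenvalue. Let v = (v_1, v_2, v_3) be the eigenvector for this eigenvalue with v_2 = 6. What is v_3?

3

B − 6I = [[-11, 0, 0], [22, -11, 22], [11, 0, 0]].
Solving (B − 6I)v = 0 gives the eigenspace spanned by (0, 6, 3).
With v_2 = 6, v = (0, 6, 3), so v_3 = 3.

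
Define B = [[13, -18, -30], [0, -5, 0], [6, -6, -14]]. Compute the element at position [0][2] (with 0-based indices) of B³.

-90

Characteristic polynomial: s^3 + 6s^2 + 3s - 10 = (s - 1)(s + 2)(s + 5), so the eigenvalues are -5, -2, 1.
s=1: eigenvector (5, 0, 2).
s=-5: eigenvector (1, 1, 0).
s=-2: eigenvector (2, 0, 1).
P = [[5, 1, 2], [0, 1, 0], [2, 0, 1]], D = diag(1, -5, -2), P⁻¹ = [[1, -1, -2], [0, 1, 0], [-2, 2, 5]].
B³ = P·diag(1, -125, -8)·P⁻¹ = [[37, -162, -90], [0, -125, 0], [18, -18, -44]].
The requested entry is -90.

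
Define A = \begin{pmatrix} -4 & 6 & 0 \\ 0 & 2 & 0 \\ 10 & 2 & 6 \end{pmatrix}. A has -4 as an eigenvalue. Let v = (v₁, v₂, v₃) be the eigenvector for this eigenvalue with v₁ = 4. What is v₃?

-4

A + 4I = [[0, 6, 0], [0, 6, 0], [10, 2, 10]].
Solving (A + 4I)v = 0 gives the eigenspace spanned by (4, 0, -4).
With v₁ = 4, v = (4, 0, -4), so v₃ = -4.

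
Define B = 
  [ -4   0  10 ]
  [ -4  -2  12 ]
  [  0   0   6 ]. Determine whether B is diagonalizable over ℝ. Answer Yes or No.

Yes

Characteristic polynomial: p(s) = s^3 - 28s - 48 = (s - 6)(s + 2)(s + 4).
All 3 eigenvalues are distinct, so B is diagonalizable.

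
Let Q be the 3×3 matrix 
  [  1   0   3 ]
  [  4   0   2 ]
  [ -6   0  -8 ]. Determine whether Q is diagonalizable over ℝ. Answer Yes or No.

Yes

Characteristic polynomial: p(r) = r^3 + 7r^2 + 10r = r(r + 2)(r + 5).
All 3 eigenvalues are distinct, so Q is diagonalizable.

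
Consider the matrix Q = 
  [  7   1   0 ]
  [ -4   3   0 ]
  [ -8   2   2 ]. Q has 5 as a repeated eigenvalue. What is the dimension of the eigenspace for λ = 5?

1

Q − 5I = [[2, 1, 0], [-4, -2, 0], [-8, 2, -3]].
This matrix has rank 2, so its null space has dimension 3 − 2 = 1.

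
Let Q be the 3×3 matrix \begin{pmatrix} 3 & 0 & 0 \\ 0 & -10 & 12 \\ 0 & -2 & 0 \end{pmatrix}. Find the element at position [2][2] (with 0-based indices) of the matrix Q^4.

Characteristic polynomial: s^3 + 7s^2 - 6s - 72 = (s - 3)(s + 4)(s + 6), so the eigenvalues are -6, -4, 3.
s=3: eigenvector (1, 0, 0).
s=-6: eigenvector (0, 3, 1).
s=-4: eigenvector (0, 2, 1).
P = [[1, 0, 0], [0, 3, 2], [0, 1, 1]], D = diag(3, -6, -4), P⁻¹ = [[1, 0, 0], [0, 1, -2], [0, -1, 3]].
Q⁴ = P·diag(81, 1296, 256)·P⁻¹ = [[81, 0, 0], [0, 3376, -6240], [0, 1040, -1824]].
The requested entry is -1824.

-1824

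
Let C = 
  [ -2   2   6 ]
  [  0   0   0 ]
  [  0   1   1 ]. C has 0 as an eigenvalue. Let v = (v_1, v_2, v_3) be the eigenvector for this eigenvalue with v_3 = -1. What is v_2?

1

C = [[-2, 2, 6], [0, 0, 0], [0, 1, 1]].
Solving (C)v = 0 gives the eigenspace spanned by (-2, 1, -1).
With v_3 = -1, v = (-2, 1, -1), so v_2 = 1.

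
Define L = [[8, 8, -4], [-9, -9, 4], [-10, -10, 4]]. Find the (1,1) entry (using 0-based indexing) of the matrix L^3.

-129

Characteristic polynomial: λ^3 - 3λ^2 - 4λ = λ(λ - 4)(λ + 1), so the eigenvalues are -1, 0, 4.
λ=0: eigenvector (1, -1, 0).
λ=-1: eigenvector (0, 1, 2).
λ=4: eigenvector (-1, 1, 1).
P = [[1, 0, -1], [-1, 1, 1], [0, 2, 1]], D = diag(0, -1, 4), P⁻¹ = [[-1, -2, 1], [1, 1, 0], [-2, -2, 1]].
L³ = P·diag(0, -1, 64)·P⁻¹ = [[128, 128, -64], [-129, -129, 64], [-130, -130, 64]].
The requested entry is -129.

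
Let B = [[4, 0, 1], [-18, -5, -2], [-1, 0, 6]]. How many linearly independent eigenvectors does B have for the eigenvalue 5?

1

B − 5I = [[-1, 0, 1], [-18, -10, -2], [-1, 0, 1]].
This matrix has rank 2, so its null space has dimension 3 − 2 = 1.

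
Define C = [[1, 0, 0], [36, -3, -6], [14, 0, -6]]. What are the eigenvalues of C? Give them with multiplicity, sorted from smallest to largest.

-6, -3, 1

Characteristic polynomial: p(t) = t^3 + 8t^2 + 9t - 18 = (t - 1)(t + 3)(t + 6).
Roots (with multiplicity): -6, -3, 1.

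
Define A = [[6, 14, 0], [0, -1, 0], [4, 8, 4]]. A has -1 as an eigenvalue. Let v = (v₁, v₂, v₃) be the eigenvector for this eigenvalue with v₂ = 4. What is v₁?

A + 1I = [[7, 14, 0], [0, 0, 0], [4, 8, 5]].
Solving (A + 1I)v = 0 gives the eigenspace spanned by (-8, 4, 0).
With v₂ = 4, v = (-8, 4, 0), so v₁ = -8.

-8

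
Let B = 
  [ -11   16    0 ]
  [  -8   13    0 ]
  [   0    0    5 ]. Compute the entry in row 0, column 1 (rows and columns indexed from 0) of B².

32

Characteristic polynomial: t^3 - 7t^2 - 5t + 75 = (t - 5)^2(t + 3), so the eigenvalues are -3, 5, 5.
t=5: eigenvector (-1, -1, 0).
t=5: eigenvector (0, 0, 1).
t=-3: eigenvector (2, 1, 0).
P = [[-1, 0, 2], [-1, 0, 1], [0, 1, 0]], D = diag(5, 5, -3), P⁻¹ = [[1, -2, 0], [0, 0, 1], [1, -1, 0]].
B² = P·diag(25, 25, 9)·P⁻¹ = [[-7, 32, 0], [-16, 41, 0], [0, 0, 25]].
The requested entry is 32.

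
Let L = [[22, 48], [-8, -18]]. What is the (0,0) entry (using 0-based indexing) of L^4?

Characteristic polynomial: λ^2 - 4λ - 12 = (λ - 6)(λ + 2), so the eigenvalues are -2, 6.
λ=-2: eigenvector (2, -1).
λ=6: eigenvector (-3, 1).
P = [[2, -3], [-1, 1]], D = diag(-2, 6), P⁻¹ = [[-1, -3], [-1, -2]].
L⁴ = P·diag(16, 1296)·P⁻¹ = [[3856, 7680], [-1280, -2544]].
The requested entry is 3856.

3856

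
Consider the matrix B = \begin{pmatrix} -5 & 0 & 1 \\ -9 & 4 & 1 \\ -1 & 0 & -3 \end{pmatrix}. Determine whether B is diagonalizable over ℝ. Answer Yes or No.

No

Characteristic polynomial: p(μ) = μ^3 + 4μ^2 - 16μ - 64 = (μ - 4)(μ + 4)^2.
μ = -4 has algebraic multiplicity 2; rank(B + 4I) = 2, so geometric multiplicity = 1.
Geometric multiplicity < algebraic multiplicity, so B is not diagonalizable.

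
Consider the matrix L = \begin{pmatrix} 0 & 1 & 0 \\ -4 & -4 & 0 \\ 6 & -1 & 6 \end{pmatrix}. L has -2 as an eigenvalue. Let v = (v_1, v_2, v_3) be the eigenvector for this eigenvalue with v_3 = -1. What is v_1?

L + 2I = [[2, 1, 0], [-4, -2, 0], [6, -1, 8]].
Solving (L + 2I)v = 0 gives the eigenspace spanned by (1, -2, -1).
With v_3 = -1, v = (1, -2, -1), so v_1 = 1.

1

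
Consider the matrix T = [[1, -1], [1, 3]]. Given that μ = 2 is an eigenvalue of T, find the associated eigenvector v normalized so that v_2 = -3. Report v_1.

3

T − 2I = [[-1, -1], [1, 1]].
Solving (T − 2I)v = 0 gives the eigenspace spanned by (3, -3).
With v_2 = -3, v = (3, -3), so v_1 = 3.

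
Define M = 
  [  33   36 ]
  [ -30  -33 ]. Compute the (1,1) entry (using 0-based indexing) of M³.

-297

Characteristic polynomial: t^2 - 9 = (t - 3)(t + 3), so the eigenvalues are -3, 3.
t=3: eigenvector (6, -5).
t=-3: eigenvector (1, -1).
P = [[6, 1], [-5, -1]], D = diag(3, -3), P⁻¹ = [[1, 1], [-5, -6]].
M³ = P·diag(27, -27)·P⁻¹ = [[297, 324], [-270, -297]].
The requested entry is -297.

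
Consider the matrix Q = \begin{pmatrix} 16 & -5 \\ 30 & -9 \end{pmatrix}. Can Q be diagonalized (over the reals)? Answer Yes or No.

Characteristic polynomial: p(λ) = λ^2 - 7λ + 6 = (λ - 6)(λ - 1).
All 2 eigenvalues are distinct, so Q is diagonalizable.

Yes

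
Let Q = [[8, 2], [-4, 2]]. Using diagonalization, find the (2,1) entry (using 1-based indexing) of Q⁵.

-13504

Characteristic polynomial: t^2 - 10t + 24 = (t - 6)(t - 4), so the eigenvalues are 4, 6.
t=4: eigenvector (1, -2).
t=6: eigenvector (1, -1).
P = [[1, 1], [-2, -1]], D = diag(4, 6), P⁻¹ = [[-1, -1], [2, 1]].
Q⁵ = P·diag(1024, 7776)·P⁻¹ = [[14528, 6752], [-13504, -5728]].
The requested entry is -13504.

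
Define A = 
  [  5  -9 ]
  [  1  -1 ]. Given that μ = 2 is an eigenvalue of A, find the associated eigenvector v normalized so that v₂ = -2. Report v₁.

-6

A − 2I = [[3, -9], [1, -3]].
Solving (A − 2I)v = 0 gives the eigenspace spanned by (-6, -2).
With v₂ = -2, v = (-6, -2), so v₁ = -6.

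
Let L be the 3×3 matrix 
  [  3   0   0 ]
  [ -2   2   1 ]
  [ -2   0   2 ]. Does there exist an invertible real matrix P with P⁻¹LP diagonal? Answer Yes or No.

Characteristic polynomial: p(λ) = λ^3 - 7λ^2 + 16λ - 12 = (λ - 3)(λ - 2)^2.
λ = 2 has algebraic multiplicity 2; rank(L − 2I) = 2, so geometric multiplicity = 1.
Geometric multiplicity < algebraic multiplicity, so L is not diagonalizable.

No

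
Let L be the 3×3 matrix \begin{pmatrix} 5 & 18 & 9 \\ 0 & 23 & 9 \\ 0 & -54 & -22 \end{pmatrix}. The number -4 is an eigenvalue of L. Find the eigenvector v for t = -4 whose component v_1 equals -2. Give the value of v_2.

L + 4I = [[9, 18, 9], [0, 27, 9], [0, -54, -18]].
Solving (L + 4I)v = 0 gives the eigenspace spanned by (-2, -2, 6).
With v_1 = -2, v = (-2, -2, 6), so v_2 = -2.

-2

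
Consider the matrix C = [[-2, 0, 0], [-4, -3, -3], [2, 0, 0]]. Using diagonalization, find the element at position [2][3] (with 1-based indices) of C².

9

Characteristic polynomial: λ^3 + 5λ^2 + 6λ = λ(λ + 2)(λ + 3), so the eigenvalues are -3, -2, 0.
λ=-2: eigenvector (1, -1, -1).
λ=-3: eigenvector (0, 1, 0).
λ=0: eigenvector (0, -1, 1).
P = [[1, 0, 0], [-1, 1, -1], [-1, 0, 1]], D = diag(-2, -3, 0), P⁻¹ = [[1, 0, 0], [2, 1, 1], [1, 0, 1]].
C² = P·diag(4, 9, 0)·P⁻¹ = [[4, 0, 0], [14, 9, 9], [-4, 0, 0]].
The requested entry is 9.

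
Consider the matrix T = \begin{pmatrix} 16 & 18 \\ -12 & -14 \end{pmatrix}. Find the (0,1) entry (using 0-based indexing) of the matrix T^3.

Characteristic polynomial: μ^2 - 2μ - 8 = (μ - 4)(μ + 2), so the eigenvalues are -2, 4.
μ=4: eigenvector (3, -2).
μ=-2: eigenvector (1, -1).
P = [[3, 1], [-2, -1]], D = diag(4, -2), P⁻¹ = [[1, 1], [-2, -3]].
T³ = P·diag(64, -8)·P⁻¹ = [[208, 216], [-144, -152]].
The requested entry is 216.

216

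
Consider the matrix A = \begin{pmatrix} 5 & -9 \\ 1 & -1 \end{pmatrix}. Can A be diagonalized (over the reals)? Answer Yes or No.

Characteristic polynomial: p(μ) = μ^2 - 4μ + 4 = (μ - 2)^2.
μ = 2 has algebraic multiplicity 2; rank(A − 2I) = 1, so geometric multiplicity = 1.
Geometric multiplicity < algebraic multiplicity, so A is not diagonalizable.

No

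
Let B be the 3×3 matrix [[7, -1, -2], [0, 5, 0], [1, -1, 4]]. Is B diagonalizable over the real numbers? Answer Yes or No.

Characteristic polynomial: p(μ) = μ^3 - 16μ^2 + 85μ - 150 = (μ - 6)(μ - 5)^2.
μ = 5 has algebraic multiplicity 2; rank(B − 5I) = 2, so geometric multiplicity = 1.
Geometric multiplicity < algebraic multiplicity, so B is not diagonalizable.

No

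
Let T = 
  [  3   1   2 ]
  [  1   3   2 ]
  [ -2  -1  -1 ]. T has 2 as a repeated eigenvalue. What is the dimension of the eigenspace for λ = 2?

T − 2I = [[1, 1, 2], [1, 1, 2], [-2, -1, -3]].
This matrix has rank 2, so its null space has dimension 3 − 2 = 1.

1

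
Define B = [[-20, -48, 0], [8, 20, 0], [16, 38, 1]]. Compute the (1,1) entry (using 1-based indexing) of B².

Characteristic polynomial: t^3 - t^2 - 16t + 16 = (t - 4)(t - 1)(t + 4), so the eigenvalues are -4, 1, 4.
t=-4: eigenvector (3, -1, -2).
t=4: eigenvector (-2, 1, 2).
t=1: eigenvector (0, 0, 1).
P = [[3, -2, 0], [-1, 1, 0], [-2, 2, 1]], D = diag(-4, 4, 1), P⁻¹ = [[1, 2, 0], [1, 3, 0], [0, -2, 1]].
B² = P·diag(16, 16, 1)·P⁻¹ = [[16, 0, 0], [0, 16, 0], [0, 30, 1]].
The requested entry is 16.

16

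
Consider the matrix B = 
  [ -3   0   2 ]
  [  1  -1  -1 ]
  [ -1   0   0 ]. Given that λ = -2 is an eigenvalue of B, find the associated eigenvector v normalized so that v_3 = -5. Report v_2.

B + 2I = [[-1, 0, 2], [1, 1, -1], [-1, 0, 2]].
Solving (B + 2I)v = 0 gives the eigenspace spanned by (-10, 5, -5).
With v_3 = -5, v = (-10, 5, -5), so v_2 = 5.

5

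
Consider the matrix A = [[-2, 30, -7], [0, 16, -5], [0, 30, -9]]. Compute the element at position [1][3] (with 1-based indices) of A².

-73

Characteristic polynomial: s^3 - 5s^2 - 8s + 12 = (s - 6)(s - 1)(s + 2), so the eigenvalues are -2, 1, 6.
s=-2: eigenvector (1, 0, 0).
s=6: eigenvector (2, 1, 2).
s=1: eigenvector (3, 1, 3).
P = [[1, 2, 3], [0, 1, 1], [0, 2, 3]], D = diag(-2, 6, 1), P⁻¹ = [[1, 0, -1], [0, 3, -1], [0, -2, 1]].
A² = P·diag(4, 36, 1)·P⁻¹ = [[4, 210, -73], [0, 106, -35], [0, 210, -69]].
The requested entry is -73.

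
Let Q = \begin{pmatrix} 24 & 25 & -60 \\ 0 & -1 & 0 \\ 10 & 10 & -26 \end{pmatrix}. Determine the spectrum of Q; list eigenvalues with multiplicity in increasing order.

Characteristic polynomial: p(μ) = μ^3 + 3μ^2 - 22μ - 24 = (μ - 4)(μ + 1)(μ + 6).
Roots (with multiplicity): -6, -1, 4.

-6, -1, 4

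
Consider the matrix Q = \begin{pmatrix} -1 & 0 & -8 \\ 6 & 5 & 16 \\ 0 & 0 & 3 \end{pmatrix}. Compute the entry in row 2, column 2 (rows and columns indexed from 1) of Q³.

125

Characteristic polynomial: r^3 - 7r^2 + 7r + 15 = (r - 5)(r - 3)(r + 1), so the eigenvalues are -1, 3, 5.
r=5: eigenvector (0, 1, 0).
r=-1: eigenvector (-1, 1, 0).
r=3: eigenvector (-2, -2, 1).
P = [[0, -1, -2], [1, 1, -2], [0, 0, 1]], D = diag(5, -1, 3), P⁻¹ = [[1, 1, 4], [-1, 0, -2], [0, 0, 1]].
Q³ = P·diag(125, -1, 27)·P⁻¹ = [[-1, 0, -56], [126, 125, 448], [0, 0, 27]].
The requested entry is 125.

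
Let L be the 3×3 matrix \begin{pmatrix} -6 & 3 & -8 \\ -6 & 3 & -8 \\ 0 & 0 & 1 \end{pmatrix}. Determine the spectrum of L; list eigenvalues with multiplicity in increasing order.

Characteristic polynomial: p(r) = r^3 + 2r^2 - 3r = r(r - 1)(r + 3).
Roots (with multiplicity): -3, 0, 1.

-3, 0, 1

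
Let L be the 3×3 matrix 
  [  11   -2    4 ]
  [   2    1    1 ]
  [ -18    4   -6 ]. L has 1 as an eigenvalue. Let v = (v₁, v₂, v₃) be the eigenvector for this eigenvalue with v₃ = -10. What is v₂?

5

L − 1I = [[10, -2, 4], [2, 0, 1], [-18, 4, -7]].
Solving (L − 1I)v = 0 gives the eigenspace spanned by (5, 5, -10).
With v₃ = -10, v = (5, 5, -10), so v₂ = 5.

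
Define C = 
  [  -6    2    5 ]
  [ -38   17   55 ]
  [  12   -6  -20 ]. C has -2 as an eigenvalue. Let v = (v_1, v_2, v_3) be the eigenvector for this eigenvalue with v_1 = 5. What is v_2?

C + 2I = [[-4, 2, 5], [-38, 19, 55], [12, -6, -18]].
Solving (C + 2I)v = 0 gives the eigenspace spanned by (5, 10, 0).
With v_1 = 5, v = (5, 10, 0), so v_2 = 10.

10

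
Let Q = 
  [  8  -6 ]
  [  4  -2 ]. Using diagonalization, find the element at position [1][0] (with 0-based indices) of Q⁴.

480

Characteristic polynomial: μ^2 - 6μ + 8 = (μ - 4)(μ - 2), so the eigenvalues are 2, 4.
μ=2: eigenvector (1, 1).
μ=4: eigenvector (3, 2).
P = [[1, 3], [1, 2]], D = diag(2, 4), P⁻¹ = [[-2, 3], [1, -1]].
Q⁴ = P·diag(16, 256)·P⁻¹ = [[736, -720], [480, -464]].
The requested entry is 480.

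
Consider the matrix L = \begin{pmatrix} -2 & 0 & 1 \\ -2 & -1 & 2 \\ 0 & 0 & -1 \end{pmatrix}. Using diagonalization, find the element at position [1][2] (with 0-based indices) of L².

Characteristic polynomial: t^3 + 4t^2 + 5t + 2 = (t + 1)^2(t + 2), so the eigenvalues are -2, -1, -1.
t=-2: eigenvector (1, 2, 0).
t=-1: eigenvector (1, 0, 1).
t=-1: eigenvector (2, 1, 2).
P = [[1, 1, 2], [2, 0, 1], [0, 1, 2]], D = diag(-2, -1, -1), P⁻¹ = [[1, 0, -1], [4, -2, -3], [-2, 1, 2]].
L² = P·diag(4, 1, 1)·P⁻¹ = [[4, 0, -3], [6, 1, -6], [0, 0, 1]].
The requested entry is -6.

-6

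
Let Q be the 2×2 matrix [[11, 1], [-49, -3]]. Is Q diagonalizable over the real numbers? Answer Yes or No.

No

Characteristic polynomial: p(r) = r^2 - 8r + 16 = (r - 4)^2.
r = 4 has algebraic multiplicity 2; rank(Q − 4I) = 1, so geometric multiplicity = 1.
Geometric multiplicity < algebraic multiplicity, so Q is not diagonalizable.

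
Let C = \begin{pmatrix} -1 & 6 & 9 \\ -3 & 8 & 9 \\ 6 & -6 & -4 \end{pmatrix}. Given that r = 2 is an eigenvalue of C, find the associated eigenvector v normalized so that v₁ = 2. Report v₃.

C − 2I = [[-3, 6, 9], [-3, 6, 9], [6, -6, -6]].
Solving (C − 2I)v = 0 gives the eigenspace spanned by (2, 4, -2).
With v₁ = 2, v = (2, 4, -2), so v₃ = -2.

-2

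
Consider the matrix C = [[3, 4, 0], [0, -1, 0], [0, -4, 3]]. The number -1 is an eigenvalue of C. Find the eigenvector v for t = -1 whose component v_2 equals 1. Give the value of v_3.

C + 1I = [[4, 4, 0], [0, 0, 0], [0, -4, 4]].
Solving (C + 1I)v = 0 gives the eigenspace spanned by (-1, 1, 1).
With v_2 = 1, v = (-1, 1, 1), so v_3 = 1.

1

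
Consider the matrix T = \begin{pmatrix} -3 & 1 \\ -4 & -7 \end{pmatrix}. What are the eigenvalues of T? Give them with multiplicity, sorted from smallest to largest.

Characteristic polynomial: p(r) = r^2 + 10r + 25 = (r + 5)^2.
Roots (with multiplicity): -5, -5.

-5, -5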